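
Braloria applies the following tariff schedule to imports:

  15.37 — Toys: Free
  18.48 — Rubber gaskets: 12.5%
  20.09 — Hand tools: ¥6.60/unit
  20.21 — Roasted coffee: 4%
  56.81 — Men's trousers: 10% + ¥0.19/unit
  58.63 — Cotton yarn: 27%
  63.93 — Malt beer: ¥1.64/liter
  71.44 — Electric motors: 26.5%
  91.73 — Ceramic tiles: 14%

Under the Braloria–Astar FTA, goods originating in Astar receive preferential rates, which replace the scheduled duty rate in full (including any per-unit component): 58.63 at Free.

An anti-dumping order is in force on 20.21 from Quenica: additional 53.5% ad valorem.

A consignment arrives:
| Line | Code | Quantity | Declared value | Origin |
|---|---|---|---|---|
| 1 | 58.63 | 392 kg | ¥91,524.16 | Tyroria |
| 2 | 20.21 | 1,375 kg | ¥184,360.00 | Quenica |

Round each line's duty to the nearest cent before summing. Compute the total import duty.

Line 1 (58.63, Tyroria, 392 kg, ¥91,524.16):
Base rate for 58.63 is 27%.
58.63 has an FTA preferential rate, but origin Tyroria is not Astar; base rate stands.
Duty = ¥91,524.16 × 27% = ¥24,711.52.
Line 2 (20.21, Quenica, 1,375 kg, ¥184,360.00):
Base rate for 20.21 is 4%.
Additional duty on 20.21 from Quenica: +53.5%. Applied ad valorem rate: 4% + 53.5% = 57.5%.
Duty = ¥184,360.00 × 57.5% = ¥106,007.00.
Total = ¥24,711.52 + ¥106,007.00 = ¥130,718.52.

¥130,718.52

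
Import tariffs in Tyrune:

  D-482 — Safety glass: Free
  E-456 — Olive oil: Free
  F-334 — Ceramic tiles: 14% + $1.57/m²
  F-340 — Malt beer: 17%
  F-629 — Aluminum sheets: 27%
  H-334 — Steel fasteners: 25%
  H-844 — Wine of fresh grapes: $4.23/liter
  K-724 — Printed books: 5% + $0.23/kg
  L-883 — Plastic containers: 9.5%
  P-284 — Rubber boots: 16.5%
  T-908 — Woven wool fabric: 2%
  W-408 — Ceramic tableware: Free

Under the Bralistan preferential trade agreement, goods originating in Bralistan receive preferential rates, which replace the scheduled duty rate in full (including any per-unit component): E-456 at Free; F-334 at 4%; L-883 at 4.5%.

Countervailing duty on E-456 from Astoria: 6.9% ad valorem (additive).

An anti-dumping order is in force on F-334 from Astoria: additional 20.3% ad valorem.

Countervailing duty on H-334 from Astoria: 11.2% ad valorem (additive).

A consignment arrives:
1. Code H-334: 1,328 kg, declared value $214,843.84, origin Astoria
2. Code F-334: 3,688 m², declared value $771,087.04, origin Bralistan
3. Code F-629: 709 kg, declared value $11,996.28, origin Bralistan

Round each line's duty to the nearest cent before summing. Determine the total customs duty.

Line 1 (H-334, Astoria, 1,328 kg, $214,843.84):
Base rate for H-334 is 25%.
Additional duty on H-334 from Astoria: +11.2%. Applied ad valorem rate: 25% + 11.2% = 36.2%.
Duty = $214,843.84 × 36.2% = $77,773.47.
Line 2 (F-334, Bralistan, 3,688 m², $771,087.04):
Base rate for F-334 is 14% + $1.57/m².
Origin Bralistan qualifies under the Tyrune–Bralistan agreement and F-334 is covered: preferential rate 4% applies instead.
The additional-duty order on F-334 targets Astoria, not Bralistan; it does not apply.
Duty = $771,087.04 × 4% = $30,843.48.
Line 3 (F-629, Bralistan, 709 kg, $11,996.28):
Base rate for F-629 is 27%.
Origin Bralistan is the FTA partner but F-629 is not on the preference list; base rate stands.
Duty = $11,996.28 × 27% = $3,239.00.
Total = $77,773.47 + $30,843.48 + $3,239.00 = $111,855.95.

$111,855.95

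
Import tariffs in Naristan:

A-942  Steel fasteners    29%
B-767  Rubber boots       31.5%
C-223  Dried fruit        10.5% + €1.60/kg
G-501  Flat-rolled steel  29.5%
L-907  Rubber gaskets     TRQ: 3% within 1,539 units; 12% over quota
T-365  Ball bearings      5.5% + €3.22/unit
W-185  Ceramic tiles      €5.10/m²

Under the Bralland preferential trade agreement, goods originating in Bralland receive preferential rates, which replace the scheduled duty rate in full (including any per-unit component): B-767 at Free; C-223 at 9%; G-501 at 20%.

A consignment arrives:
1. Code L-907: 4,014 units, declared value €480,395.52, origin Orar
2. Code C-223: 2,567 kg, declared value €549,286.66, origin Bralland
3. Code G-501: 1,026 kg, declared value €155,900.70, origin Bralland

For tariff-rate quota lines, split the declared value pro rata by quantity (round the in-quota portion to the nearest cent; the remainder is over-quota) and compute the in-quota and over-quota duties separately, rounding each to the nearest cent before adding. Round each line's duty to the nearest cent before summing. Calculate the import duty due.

€121,686.53

Line 1 (L-907, Orar, 4,014 units, €480,395.52):
Code L-907 is under a tariff-rate quota (threshold 1,539 units). In-quota: 1,539 units at 3%; over-quota: 2,475 units at 12%.
Pro-rata value split: in-quota = €480,395.52 × 1,539/4,014 = €184,187.52; over-quota = €480,395.52 − €184,187.52 = €296,208.00.
In-quota duty = €184,187.52 × 3% = €5,525.63. Over-quota duty = €296,208.00 × 12% = €35,544.96.
Line duty = €5,525.63 + €35,544.96 = €41,070.59.
Line 2 (C-223, Bralland, 2,567 kg, €549,286.66):
Base rate for C-223 is 10.5% + €1.60/kg.
Origin Bralland qualifies under the Naristan–Bralland agreement and C-223 is covered: preferential rate 9% applies instead.
Duty = €549,286.66 × 9% = €49,435.80.
Line 3 (G-501, Bralland, 1,026 kg, €155,900.70):
Base rate for G-501 is 29.5%.
Origin Bralland qualifies under the Naristan–Bralland agreement and G-501 is covered: preferential rate 20% applies instead.
Duty = €155,900.70 × 20% = €31,180.14.
Total = €41,070.59 + €49,435.80 + €31,180.14 = €121,686.53.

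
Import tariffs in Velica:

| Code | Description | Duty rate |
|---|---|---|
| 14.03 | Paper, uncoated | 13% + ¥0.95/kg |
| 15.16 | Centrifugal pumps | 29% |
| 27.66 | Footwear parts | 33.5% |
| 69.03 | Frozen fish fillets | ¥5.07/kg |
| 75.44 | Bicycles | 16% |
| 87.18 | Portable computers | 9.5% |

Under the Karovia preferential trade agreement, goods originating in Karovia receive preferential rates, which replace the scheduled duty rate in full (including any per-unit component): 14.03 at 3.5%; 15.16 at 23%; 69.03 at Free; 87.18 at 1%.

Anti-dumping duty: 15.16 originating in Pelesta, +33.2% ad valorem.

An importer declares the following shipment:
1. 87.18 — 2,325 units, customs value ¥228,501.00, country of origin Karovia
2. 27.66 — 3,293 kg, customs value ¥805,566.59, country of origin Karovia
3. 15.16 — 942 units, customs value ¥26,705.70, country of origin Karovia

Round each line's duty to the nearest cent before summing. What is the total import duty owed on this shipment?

¥278,292.13

Line 1 (87.18, Karovia, 2,325 units, ¥228,501.00):
Base rate for 87.18 is 9.5%.
Origin Karovia qualifies under the Velica–Karovia agreement and 87.18 is covered: preferential rate 1% applies instead.
Duty = ¥228,501.00 × 1% = ¥2,285.01.
Line 2 (27.66, Karovia, 3,293 kg, ¥805,566.59):
Base rate for 27.66 is 33.5%.
Origin Karovia is the FTA partner but 27.66 is not on the preference list; base rate stands.
Duty = ¥805,566.59 × 33.5% = ¥269,864.81.
Line 3 (15.16, Karovia, 942 units, ¥26,705.70):
Base rate for 15.16 is 29%.
Origin Karovia qualifies under the Velica–Karovia agreement and 15.16 is covered: preferential rate 23% applies instead.
The additional-duty order on 15.16 targets Pelesta, not Karovia; it does not apply.
Duty = ¥26,705.70 × 23% = ¥6,142.31.
Total = ¥2,285.01 + ¥269,864.81 + ¥6,142.31 = ¥278,292.13.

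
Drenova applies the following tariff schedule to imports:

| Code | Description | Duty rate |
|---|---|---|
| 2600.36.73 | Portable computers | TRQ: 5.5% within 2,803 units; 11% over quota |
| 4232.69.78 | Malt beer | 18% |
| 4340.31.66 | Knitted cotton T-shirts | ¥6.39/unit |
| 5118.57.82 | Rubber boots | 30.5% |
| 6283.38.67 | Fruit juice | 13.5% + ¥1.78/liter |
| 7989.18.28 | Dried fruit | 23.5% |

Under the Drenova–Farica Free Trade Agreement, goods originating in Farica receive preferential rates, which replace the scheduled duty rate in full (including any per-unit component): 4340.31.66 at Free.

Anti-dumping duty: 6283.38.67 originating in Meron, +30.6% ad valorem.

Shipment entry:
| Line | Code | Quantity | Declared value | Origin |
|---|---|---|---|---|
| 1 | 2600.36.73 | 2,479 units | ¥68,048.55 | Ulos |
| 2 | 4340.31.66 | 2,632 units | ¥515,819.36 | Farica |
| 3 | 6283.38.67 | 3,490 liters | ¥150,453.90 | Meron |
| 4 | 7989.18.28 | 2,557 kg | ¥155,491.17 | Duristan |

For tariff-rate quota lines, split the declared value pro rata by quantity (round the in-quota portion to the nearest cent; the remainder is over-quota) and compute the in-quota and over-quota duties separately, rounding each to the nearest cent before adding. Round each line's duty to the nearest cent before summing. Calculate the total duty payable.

Line 1 (2600.36.73, Ulos, 2,479 units, ¥68,048.55):
Code 2600.36.73 is under a tariff-rate quota (threshold 2,803 units). Quantity 2,479 units is within the quota, so the in-quota rate 5.5% applies to the full value.
Duty = ¥68,048.55 × 5.5% = ¥3,742.67.
Line 2 (4340.31.66, Farica, 2,632 units, ¥515,819.36):
Base rate for 4340.31.66 is ¥6.39/unit.
Origin Farica qualifies under the Drenova–Farica agreement and 4340.31.66 is covered: preferential rate Free applies instead.
Duty = ¥515,819.36 × 0% = ¥0.00.
Line 3 (6283.38.67, Meron, 3,490 liters, ¥150,453.90):
Base rate for 6283.38.67 is 13.5% + ¥1.78/liter.
Additional duty on 6283.38.67 from Meron: +30.6%. Applied ad valorem rate: 13.5% + 30.6% = 44.1%.
Duty = ¥150,453.90 × 44.1% + 3,490 × ¥1.78 = ¥72,562.37.
Line 4 (7989.18.28, Duristan, 2,557 kg, ¥155,491.17):
Base rate for 7989.18.28 is 23.5%.
Duty = ¥155,491.17 × 23.5% = ¥36,540.42.
Total = ¥3,742.67 + ¥0.00 + ¥72,562.37 + ¥36,540.42 = ¥112,845.46.

¥112,845.46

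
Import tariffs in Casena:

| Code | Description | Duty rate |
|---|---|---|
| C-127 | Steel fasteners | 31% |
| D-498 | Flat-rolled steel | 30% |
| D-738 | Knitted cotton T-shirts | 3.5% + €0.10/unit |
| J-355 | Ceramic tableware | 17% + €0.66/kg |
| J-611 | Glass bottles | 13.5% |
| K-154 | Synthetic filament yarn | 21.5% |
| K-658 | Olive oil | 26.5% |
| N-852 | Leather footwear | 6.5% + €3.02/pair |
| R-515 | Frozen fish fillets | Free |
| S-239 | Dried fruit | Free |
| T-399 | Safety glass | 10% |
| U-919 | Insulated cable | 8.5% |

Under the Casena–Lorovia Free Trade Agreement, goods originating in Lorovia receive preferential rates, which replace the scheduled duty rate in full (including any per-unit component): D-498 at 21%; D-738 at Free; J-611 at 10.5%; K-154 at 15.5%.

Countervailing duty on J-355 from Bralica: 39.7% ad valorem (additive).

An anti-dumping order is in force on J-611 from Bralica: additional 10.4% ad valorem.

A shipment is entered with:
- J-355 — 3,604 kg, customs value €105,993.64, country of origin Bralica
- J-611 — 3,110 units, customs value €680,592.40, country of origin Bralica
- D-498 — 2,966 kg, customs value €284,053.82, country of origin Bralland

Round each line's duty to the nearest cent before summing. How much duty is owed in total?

Line 1 (J-355, Bralica, 3,604 kg, €105,993.64):
Base rate for J-355 is 17% + €0.66/kg.
Additional duty on J-355 from Bralica: +39.7%. Applied ad valorem rate: 17% + 39.7% = 56.7%.
Duty = €105,993.64 × 56.7% + 3,604 × €0.66 = €62,477.03.
Line 2 (J-611, Bralica, 3,110 units, €680,592.40):
Base rate for J-611 is 13.5%.
J-611 has an FTA preferential rate, but origin Bralica is not Lorovia; base rate stands.
Additional duty on J-611 from Bralica: +10.4%. Applied ad valorem rate: 13.5% + 10.4% = 23.9%.
Duty = €680,592.40 × 23.9% = €162,661.58.
Line 3 (D-498, Bralland, 2,966 kg, €284,053.82):
Base rate for D-498 is 30%.
D-498 has an FTA preferential rate, but origin Bralland is not Lorovia; base rate stands.
Duty = €284,053.82 × 30% = €85,216.15.
Total = €62,477.03 + €162,661.58 + €85,216.15 = €310,354.76.

€310,354.76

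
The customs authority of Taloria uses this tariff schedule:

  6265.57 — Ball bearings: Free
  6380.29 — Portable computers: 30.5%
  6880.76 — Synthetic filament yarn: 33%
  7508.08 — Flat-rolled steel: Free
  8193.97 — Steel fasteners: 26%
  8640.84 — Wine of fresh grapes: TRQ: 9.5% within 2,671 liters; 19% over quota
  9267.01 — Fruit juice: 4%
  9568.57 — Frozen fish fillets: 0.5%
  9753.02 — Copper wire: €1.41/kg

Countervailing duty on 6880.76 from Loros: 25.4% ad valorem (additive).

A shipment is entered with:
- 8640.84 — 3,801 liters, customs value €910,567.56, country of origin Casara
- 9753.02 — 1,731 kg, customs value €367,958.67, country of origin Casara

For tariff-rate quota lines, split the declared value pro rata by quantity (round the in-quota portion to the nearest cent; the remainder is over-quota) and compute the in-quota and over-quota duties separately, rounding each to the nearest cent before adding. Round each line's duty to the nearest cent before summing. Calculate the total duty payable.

Line 1 (8640.84, Casara, 3,801 liters, €910,567.56):
Code 8640.84 is under a tariff-rate quota (threshold 2,671 liters). In-quota: 2,671 liters at 9.5%; over-quota: 1,130 liters at 19%.
Pro-rata value split: in-quota = €910,567.56 × 2,671/3,801 = €639,864.76; over-quota = €910,567.56 − €639,864.76 = €270,702.80.
In-quota duty = €639,864.76 × 9.5% = €60,787.15. Over-quota duty = €270,702.80 × 19% = €51,433.53.
Line duty = €60,787.15 + €51,433.53 = €112,220.68.
Line 2 (9753.02, Casara, 1,731 kg, €367,958.67):
Base rate for 9753.02 is €1.41/kg.
Duty = 1,731 × €1.41 = €2,440.71.
Total = €112,220.68 + €2,440.71 = €114,661.39.

€114,661.39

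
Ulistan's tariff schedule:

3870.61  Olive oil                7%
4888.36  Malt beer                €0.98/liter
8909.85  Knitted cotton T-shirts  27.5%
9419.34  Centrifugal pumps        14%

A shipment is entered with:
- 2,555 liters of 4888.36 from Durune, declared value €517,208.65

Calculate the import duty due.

Line 1 (4888.36, Durune, 2,555 liters, €517,208.65):
Base rate for 4888.36 is €0.98/liter.
Duty = 2,555 × €0.98 = €2,503.90.

€2,503.90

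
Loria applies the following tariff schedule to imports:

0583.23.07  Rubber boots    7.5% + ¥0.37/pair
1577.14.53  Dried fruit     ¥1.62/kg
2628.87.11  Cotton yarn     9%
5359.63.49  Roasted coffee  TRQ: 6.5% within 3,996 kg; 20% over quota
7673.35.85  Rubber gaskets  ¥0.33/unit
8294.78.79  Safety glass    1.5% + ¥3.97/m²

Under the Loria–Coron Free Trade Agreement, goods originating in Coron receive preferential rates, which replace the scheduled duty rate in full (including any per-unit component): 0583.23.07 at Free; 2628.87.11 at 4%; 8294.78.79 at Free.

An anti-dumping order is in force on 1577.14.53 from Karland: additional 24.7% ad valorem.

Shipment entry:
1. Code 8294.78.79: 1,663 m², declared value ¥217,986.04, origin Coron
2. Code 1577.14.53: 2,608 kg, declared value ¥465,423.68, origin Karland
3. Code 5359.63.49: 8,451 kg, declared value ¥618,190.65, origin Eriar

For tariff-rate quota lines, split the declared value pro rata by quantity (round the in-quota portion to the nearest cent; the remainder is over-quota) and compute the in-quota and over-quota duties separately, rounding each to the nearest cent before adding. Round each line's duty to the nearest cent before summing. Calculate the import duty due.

Line 1 (8294.78.79, Coron, 1,663 m², ¥217,986.04):
Base rate for 8294.78.79 is 1.5% + ¥3.97/m².
Origin Coron qualifies under the Loria–Coron agreement and 8294.78.79 is covered: preferential rate Free applies instead.
Duty = ¥217,986.04 × 0% = ¥0.00.
Line 2 (1577.14.53, Karland, 2,608 kg, ¥465,423.68):
Base rate for 1577.14.53 is ¥1.62/kg.
Additional duty on 1577.14.53 from Karland: +24.7% ad valorem. Applied ad valorem rate = 24.7%.
Duty = ¥465,423.68 × 24.7% + 2,608 × ¥1.62 = ¥119,184.61.
Line 3 (5359.63.49, Eriar, 8,451 kg, ¥618,190.65):
Code 5359.63.49 is under a tariff-rate quota (threshold 3,996 kg). In-quota: 3,996 kg at 6.5%; over-quota: 4,455 kg at 20%.
Pro-rata value split: in-quota = ¥618,190.65 × 3,996/8,451 = ¥292,307.40; over-quota = ¥618,190.65 − ¥292,307.40 = ¥325,883.25.
In-quota duty = ¥292,307.40 × 6.5% = ¥18,999.98. Over-quota duty = ¥325,883.25 × 20% = ¥65,176.65.
Line duty = ¥18,999.98 + ¥65,176.65 = ¥84,176.63.
Total = ¥0.00 + ¥119,184.61 + ¥84,176.63 = ¥203,361.24.

¥203,361.24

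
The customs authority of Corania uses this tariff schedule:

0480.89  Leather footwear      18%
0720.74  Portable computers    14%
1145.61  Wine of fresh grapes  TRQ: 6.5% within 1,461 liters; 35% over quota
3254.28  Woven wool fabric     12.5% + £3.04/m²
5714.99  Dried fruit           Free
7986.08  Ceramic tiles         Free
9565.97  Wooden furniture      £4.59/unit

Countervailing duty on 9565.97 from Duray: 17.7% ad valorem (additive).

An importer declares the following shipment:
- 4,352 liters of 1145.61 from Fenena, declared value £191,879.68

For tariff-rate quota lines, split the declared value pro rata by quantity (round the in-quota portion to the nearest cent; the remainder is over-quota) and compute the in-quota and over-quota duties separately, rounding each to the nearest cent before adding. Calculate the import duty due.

£48,799.48

Line 1 (1145.61, Fenena, 4,352 liters, £191,879.68):
Code 1145.61 is under a tariff-rate quota (threshold 1,461 liters). In-quota: 1,461 liters at 6.5%; over-quota: 2,891 liters at 35%.
Pro-rata value split: in-quota = £191,879.68 × 1,461/4,352 = £64,415.49; over-quota = £191,879.68 − £64,415.49 = £127,464.19.
In-quota duty = £64,415.49 × 6.5% = £4,187.01. Over-quota duty = £127,464.19 × 35% = £44,612.47.
Line duty = £4,187.01 + £44,612.47 = £48,799.48.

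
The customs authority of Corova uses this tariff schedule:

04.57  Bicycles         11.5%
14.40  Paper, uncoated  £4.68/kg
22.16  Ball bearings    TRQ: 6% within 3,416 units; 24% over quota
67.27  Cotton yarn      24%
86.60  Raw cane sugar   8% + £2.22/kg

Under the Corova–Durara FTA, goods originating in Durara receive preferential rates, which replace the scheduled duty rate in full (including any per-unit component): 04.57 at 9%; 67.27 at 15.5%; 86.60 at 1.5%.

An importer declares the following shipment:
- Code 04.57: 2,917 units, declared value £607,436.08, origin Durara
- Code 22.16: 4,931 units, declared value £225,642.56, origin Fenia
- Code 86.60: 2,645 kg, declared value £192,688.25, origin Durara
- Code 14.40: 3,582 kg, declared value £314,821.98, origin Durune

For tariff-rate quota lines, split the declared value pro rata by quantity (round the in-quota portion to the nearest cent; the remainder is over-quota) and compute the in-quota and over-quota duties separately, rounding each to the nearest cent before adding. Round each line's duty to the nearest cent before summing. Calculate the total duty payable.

£100,340.64

Line 1 (04.57, Durara, 2,917 units, £607,436.08):
Base rate for 04.57 is 11.5%.
Origin Durara qualifies under the Corova–Durara agreement and 04.57 is covered: preferential rate 9% applies instead.
Duty = £607,436.08 × 9% = £54,669.25.
Line 2 (22.16, Fenia, 4,931 units, £225,642.56):
Code 22.16 is under a tariff-rate quota (threshold 3,416 units). In-quota: 3,416 units at 6%; over-quota: 1,515 units at 24%.
Pro-rata value split: in-quota = £225,642.56 × 3,416/4,931 = £156,316.16; over-quota = £225,642.56 − £156,316.16 = £69,326.40.
In-quota duty = £156,316.16 × 6% = £9,378.97. Over-quota duty = £69,326.40 × 24% = £16,638.34.
Line duty = £9,378.97 + £16,638.34 = £26,017.31.
Line 3 (86.60, Durara, 2,645 kg, £192,688.25):
Base rate for 86.60 is 8% + £2.22/kg.
Origin Durara qualifies under the Corova–Durara agreement and 86.60 is covered: preferential rate 1.5% applies instead.
Duty = £192,688.25 × 1.5% = £2,890.32.
Line 4 (14.40, Durune, 3,582 kg, £314,821.98):
Base rate for 14.40 is £4.68/kg.
Duty = 3,582 × £4.68 = £16,763.76.
Total = £54,669.25 + £26,017.31 + £2,890.32 + £16,763.76 = £100,340.64.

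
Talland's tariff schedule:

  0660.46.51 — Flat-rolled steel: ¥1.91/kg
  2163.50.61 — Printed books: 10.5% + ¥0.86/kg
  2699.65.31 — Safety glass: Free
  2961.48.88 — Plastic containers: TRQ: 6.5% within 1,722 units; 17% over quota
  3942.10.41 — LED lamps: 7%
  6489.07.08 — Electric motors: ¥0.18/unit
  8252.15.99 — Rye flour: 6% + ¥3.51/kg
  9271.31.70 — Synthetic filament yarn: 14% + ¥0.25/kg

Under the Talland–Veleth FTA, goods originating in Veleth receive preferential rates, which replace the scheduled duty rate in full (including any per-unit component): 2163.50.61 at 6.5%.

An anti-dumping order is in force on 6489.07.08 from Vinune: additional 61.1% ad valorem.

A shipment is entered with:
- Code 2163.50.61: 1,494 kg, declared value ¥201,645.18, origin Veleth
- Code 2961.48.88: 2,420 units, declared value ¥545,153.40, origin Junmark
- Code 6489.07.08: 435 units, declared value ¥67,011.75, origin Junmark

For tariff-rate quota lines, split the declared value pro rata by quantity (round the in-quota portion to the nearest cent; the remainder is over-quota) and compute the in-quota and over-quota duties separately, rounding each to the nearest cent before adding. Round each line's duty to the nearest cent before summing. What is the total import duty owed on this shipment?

¥65,130.25

Line 1 (2163.50.61, Veleth, 1,494 kg, ¥201,645.18):
Base rate for 2163.50.61 is 10.5% + ¥0.86/kg.
Origin Veleth qualifies under the Talland–Veleth agreement and 2163.50.61 is covered: preferential rate 6.5% applies instead.
Duty = ¥201,645.18 × 6.5% = ¥13,106.94.
Line 2 (2961.48.88, Junmark, 2,420 units, ¥545,153.40):
Code 2961.48.88 is under a tariff-rate quota (threshold 1,722 units). In-quota: 1,722 units at 6.5%; over-quota: 698 units at 17%.
Pro-rata value split: in-quota = ¥545,153.40 × 1,722/2,420 = ¥387,914.94; over-quota = ¥545,153.40 − ¥387,914.94 = ¥157,238.46.
In-quota duty = ¥387,914.94 × 6.5% = ¥25,214.47. Over-quota duty = ¥157,238.46 × 17% = ¥26,730.54.
Line duty = ¥25,214.47 + ¥26,730.54 = ¥51,945.01.
Line 3 (6489.07.08, Junmark, 435 units, ¥67,011.75):
Base rate for 6489.07.08 is ¥0.18/unit.
The additional-duty order on 6489.07.08 targets Vinune, not Junmark; it does not apply.
Duty = 435 × ¥0.18 = ¥78.30.
Total = ¥13,106.94 + ¥51,945.01 + ¥78.30 = ¥65,130.25.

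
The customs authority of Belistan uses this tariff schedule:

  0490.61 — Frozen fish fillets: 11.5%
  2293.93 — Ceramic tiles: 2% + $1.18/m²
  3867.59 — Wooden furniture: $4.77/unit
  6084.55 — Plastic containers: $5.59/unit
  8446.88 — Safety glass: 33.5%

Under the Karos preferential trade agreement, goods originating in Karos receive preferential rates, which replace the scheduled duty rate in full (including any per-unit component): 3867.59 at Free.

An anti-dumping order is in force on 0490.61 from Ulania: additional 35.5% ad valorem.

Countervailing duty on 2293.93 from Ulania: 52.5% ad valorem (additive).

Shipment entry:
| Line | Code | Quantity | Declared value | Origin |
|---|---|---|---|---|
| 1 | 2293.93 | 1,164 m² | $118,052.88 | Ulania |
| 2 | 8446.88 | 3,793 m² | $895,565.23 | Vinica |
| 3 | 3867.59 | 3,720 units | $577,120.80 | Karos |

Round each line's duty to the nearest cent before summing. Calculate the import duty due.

Line 1 (2293.93, Ulania, 1,164 m², $118,052.88):
Base rate for 2293.93 is 2% + $1.18/m².
Additional duty on 2293.93 from Ulania: +52.5%. Applied ad valorem rate: 2% + 52.5% = 54.5%.
Duty = $118,052.88 × 54.5% + 1,164 × $1.18 = $65,712.34.
Line 2 (8446.88, Vinica, 3,793 m², $895,565.23):
Base rate for 8446.88 is 33.5%.
Duty = $895,565.23 × 33.5% = $300,014.35.
Line 3 (3867.59, Karos, 3,720 units, $577,120.80):
Base rate for 3867.59 is $4.77/unit.
Origin Karos qualifies under the Belistan–Karos agreement and 3867.59 is covered: preferential rate Free applies instead.
Duty = $577,120.80 × 0% = $0.00.
Total = $65,712.34 + $300,014.35 + $0.00 = $365,726.69.

$365,726.69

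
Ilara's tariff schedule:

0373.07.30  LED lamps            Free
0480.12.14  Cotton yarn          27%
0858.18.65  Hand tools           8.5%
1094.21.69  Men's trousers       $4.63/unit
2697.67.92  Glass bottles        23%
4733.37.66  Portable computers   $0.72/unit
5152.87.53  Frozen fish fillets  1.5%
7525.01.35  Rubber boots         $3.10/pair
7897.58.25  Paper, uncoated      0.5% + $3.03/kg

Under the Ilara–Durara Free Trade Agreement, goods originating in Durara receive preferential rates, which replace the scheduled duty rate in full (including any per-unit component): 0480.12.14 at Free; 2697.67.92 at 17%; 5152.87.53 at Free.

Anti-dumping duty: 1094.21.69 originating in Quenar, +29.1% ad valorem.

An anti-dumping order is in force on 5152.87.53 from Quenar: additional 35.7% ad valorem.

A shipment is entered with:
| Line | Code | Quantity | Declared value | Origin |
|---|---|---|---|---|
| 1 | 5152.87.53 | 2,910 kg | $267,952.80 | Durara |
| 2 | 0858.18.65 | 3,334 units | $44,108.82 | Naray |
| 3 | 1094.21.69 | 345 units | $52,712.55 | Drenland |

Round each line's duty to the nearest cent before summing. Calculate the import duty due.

$5,346.60

Line 1 (5152.87.53, Durara, 2,910 kg, $267,952.80):
Base rate for 5152.87.53 is 1.5%.
Origin Durara qualifies under the Ilara–Durara agreement and 5152.87.53 is covered: preferential rate Free applies instead.
The additional-duty order on 5152.87.53 targets Quenar, not Durara; it does not apply.
Duty = $267,952.80 × 0% = $0.00.
Line 2 (0858.18.65, Naray, 3,334 units, $44,108.82):
Base rate for 0858.18.65 is 8.5%.
Duty = $44,108.82 × 8.5% = $3,749.25.
Line 3 (1094.21.69, Drenland, 345 units, $52,712.55):
Base rate for 1094.21.69 is $4.63/unit.
The additional-duty order on 1094.21.69 targets Quenar, not Drenland; it does not apply.
Duty = 345 × $4.63 = $1,597.35.
Total = $0.00 + $3,749.25 + $1,597.35 = $5,346.60.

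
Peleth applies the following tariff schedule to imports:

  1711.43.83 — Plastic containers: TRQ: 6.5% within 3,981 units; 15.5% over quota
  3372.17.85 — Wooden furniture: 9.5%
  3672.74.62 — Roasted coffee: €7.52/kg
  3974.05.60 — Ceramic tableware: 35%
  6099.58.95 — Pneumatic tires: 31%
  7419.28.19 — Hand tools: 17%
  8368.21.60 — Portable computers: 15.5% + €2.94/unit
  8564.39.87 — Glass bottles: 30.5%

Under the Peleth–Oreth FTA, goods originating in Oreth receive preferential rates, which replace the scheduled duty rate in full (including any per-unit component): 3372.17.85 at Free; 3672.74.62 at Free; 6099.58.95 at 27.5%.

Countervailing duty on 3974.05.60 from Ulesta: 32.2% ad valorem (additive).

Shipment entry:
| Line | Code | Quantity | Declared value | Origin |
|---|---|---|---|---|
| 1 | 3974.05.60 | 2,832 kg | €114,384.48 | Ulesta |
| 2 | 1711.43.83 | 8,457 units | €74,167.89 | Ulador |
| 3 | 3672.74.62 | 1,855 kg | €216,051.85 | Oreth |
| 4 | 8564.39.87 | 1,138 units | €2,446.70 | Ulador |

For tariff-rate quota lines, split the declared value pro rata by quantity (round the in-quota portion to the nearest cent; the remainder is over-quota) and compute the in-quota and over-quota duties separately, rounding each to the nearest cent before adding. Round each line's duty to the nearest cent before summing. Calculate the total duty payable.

€85,966.43

Line 1 (3974.05.60, Ulesta, 2,832 kg, €114,384.48):
Base rate for 3974.05.60 is 35%.
Additional duty on 3974.05.60 from Ulesta: +32.2%. Applied ad valorem rate: 35% + 32.2% = 67.2%.
Duty = €114,384.48 × 67.2% = €76,866.37.
Line 2 (1711.43.83, Ulador, 8,457 units, €74,167.89):
Code 1711.43.83 is under a tariff-rate quota (threshold 3,981 units). In-quota: 3,981 units at 6.5%; over-quota: 4,476 units at 15.5%.
Pro-rata value split: in-quota = €74,167.89 × 3,981/8,457 = €34,913.37; over-quota = €74,167.89 − €34,913.37 = €39,254.52.
In-quota duty = €34,913.37 × 6.5% = €2,269.37. Over-quota duty = €39,254.52 × 15.5% = €6,084.45.
Line duty = €2,269.37 + €6,084.45 = €8,353.82.
Line 3 (3672.74.62, Oreth, 1,855 kg, €216,051.85):
Base rate for 3672.74.62 is €7.52/kg.
Origin Oreth qualifies under the Peleth–Oreth agreement and 3672.74.62 is covered: preferential rate Free applies instead.
Duty = €216,051.85 × 0% = €0.00.
Line 4 (8564.39.87, Ulador, 1,138 units, €2,446.70):
Base rate for 8564.39.87 is 30.5%.
Duty = €2,446.70 × 30.5% = €746.24.
Total = €76,866.37 + €8,353.82 + €0.00 + €746.24 = €85,966.43.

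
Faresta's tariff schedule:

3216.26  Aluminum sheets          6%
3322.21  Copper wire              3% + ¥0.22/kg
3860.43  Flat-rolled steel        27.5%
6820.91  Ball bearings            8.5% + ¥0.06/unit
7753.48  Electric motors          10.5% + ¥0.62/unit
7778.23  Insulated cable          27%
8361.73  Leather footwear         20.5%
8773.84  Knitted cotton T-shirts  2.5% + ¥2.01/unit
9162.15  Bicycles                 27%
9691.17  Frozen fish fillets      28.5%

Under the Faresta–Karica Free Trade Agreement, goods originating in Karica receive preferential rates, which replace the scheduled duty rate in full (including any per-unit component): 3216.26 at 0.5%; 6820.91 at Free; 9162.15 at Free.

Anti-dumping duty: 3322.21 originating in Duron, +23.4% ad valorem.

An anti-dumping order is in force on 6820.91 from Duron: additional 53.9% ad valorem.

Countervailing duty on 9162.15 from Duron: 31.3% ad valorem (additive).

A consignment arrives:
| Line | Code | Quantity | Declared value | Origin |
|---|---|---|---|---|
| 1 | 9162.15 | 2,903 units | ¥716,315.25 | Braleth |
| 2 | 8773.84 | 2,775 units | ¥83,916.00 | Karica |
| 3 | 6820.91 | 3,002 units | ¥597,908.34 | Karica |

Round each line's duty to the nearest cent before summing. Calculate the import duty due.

Line 1 (9162.15, Braleth, 2,903 units, ¥716,315.25):
Base rate for 9162.15 is 27%.
9162.15 has an FTA preferential rate, but origin Braleth is not Karica; base rate stands.
The additional-duty order on 9162.15 targets Duron, not Braleth; it does not apply.
Duty = ¥716,315.25 × 27% = ¥193,405.12.
Line 2 (8773.84, Karica, 2,775 units, ¥83,916.00):
Base rate for 8773.84 is 2.5% + ¥2.01/unit.
Origin Karica is the FTA partner but 8773.84 is not on the preference list; base rate stands.
Duty = ¥83,916.00 × 2.5% + 2,775 × ¥2.01 = ¥7,675.65.
Line 3 (6820.91, Karica, 3,002 units, ¥597,908.34):
Base rate for 6820.91 is 8.5% + ¥0.06/unit.
Origin Karica qualifies under the Faresta–Karica agreement and 6820.91 is covered: preferential rate Free applies instead.
The additional-duty order on 6820.91 targets Duron, not Karica; it does not apply.
Duty = ¥597,908.34 × 0% = ¥0.00.
Total = ¥193,405.12 + ¥7,675.65 + ¥0.00 = ¥201,080.77.

¥201,080.77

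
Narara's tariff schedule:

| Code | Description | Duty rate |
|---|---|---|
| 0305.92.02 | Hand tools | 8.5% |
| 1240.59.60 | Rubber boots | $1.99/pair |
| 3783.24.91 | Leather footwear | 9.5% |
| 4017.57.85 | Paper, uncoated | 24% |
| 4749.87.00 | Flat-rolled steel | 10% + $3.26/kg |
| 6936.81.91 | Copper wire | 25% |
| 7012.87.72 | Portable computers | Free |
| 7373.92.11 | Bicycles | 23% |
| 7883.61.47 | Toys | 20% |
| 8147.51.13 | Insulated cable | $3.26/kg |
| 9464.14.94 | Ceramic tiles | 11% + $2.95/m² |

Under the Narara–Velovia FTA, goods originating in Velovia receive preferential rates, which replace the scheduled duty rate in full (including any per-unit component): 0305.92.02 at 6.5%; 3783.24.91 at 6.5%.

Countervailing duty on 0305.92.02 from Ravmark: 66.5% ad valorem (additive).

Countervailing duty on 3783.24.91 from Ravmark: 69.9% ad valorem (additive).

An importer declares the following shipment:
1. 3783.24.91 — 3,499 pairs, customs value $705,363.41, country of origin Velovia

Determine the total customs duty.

Line 1 (3783.24.91, Velovia, 3,499 pairs, $705,363.41):
Base rate for 3783.24.91 is 9.5%.
Origin Velovia qualifies under the Narara–Velovia agreement and 3783.24.91 is covered: preferential rate 6.5% applies instead.
The additional-duty order on 3783.24.91 targets Ravmark, not Velovia; it does not apply.
Duty = $705,363.41 × 6.5% = $45,848.62.

$45,848.62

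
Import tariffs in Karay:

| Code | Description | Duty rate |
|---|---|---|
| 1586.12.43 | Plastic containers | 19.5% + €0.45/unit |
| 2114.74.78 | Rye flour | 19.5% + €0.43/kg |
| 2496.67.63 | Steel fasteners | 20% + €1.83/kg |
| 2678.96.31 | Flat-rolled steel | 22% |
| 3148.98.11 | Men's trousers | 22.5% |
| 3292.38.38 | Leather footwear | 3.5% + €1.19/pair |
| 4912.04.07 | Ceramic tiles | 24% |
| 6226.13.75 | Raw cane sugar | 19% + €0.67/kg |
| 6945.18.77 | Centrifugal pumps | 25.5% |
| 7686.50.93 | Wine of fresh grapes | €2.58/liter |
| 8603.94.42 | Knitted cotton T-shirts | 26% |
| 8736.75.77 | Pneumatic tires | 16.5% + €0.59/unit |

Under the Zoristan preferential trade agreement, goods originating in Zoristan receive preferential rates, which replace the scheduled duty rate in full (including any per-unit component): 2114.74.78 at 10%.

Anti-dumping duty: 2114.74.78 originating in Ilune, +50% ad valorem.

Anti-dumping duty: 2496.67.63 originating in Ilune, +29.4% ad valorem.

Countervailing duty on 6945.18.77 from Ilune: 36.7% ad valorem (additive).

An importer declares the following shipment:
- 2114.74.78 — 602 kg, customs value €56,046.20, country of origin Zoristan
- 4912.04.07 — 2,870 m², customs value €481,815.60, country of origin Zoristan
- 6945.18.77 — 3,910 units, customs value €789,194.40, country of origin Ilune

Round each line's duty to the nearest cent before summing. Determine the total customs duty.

€612,119.28

Line 1 (2114.74.78, Zoristan, 602 kg, €56,046.20):
Base rate for 2114.74.78 is 19.5% + €0.43/kg.
Origin Zoristan qualifies under the Karay–Zoristan agreement and 2114.74.78 is covered: preferential rate 10% applies instead.
The additional-duty order on 2114.74.78 targets Ilune, not Zoristan; it does not apply.
Duty = €56,046.20 × 10% = €5,604.62.
Line 2 (4912.04.07, Zoristan, 2,870 m², €481,815.60):
Base rate for 4912.04.07 is 24%.
Origin Zoristan is the FTA partner but 4912.04.07 is not on the preference list; base rate stands.
Duty = €481,815.60 × 24% = €115,635.74.
Line 3 (6945.18.77, Ilune, 3,910 units, €789,194.40):
Base rate for 6945.18.77 is 25.5%.
Additional duty on 6945.18.77 from Ilune: +36.7%. Applied ad valorem rate: 25.5% + 36.7% = 62.2%.
Duty = €789,194.40 × 62.2% = €490,878.92.
Total = €5,604.62 + €115,635.74 + €490,878.92 = €612,119.28.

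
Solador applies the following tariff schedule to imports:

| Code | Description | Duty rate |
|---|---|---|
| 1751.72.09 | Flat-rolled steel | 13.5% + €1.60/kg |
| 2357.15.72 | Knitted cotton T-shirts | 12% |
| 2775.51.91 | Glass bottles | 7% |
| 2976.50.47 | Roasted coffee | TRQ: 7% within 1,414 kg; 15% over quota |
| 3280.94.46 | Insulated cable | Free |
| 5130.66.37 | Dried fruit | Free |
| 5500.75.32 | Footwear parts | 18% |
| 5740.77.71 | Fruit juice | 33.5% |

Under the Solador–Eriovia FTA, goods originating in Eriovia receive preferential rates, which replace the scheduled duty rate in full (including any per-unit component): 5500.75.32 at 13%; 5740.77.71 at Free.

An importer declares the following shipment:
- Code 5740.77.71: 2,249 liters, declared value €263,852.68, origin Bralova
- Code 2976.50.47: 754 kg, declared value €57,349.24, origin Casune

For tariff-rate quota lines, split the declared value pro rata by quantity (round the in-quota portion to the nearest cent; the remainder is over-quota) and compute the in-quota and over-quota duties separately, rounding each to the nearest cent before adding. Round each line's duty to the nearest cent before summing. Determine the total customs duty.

Line 1 (5740.77.71, Bralova, 2,249 liters, €263,852.68):
Base rate for 5740.77.71 is 33.5%.
5740.77.71 has an FTA preferential rate, but origin Bralova is not Eriovia; base rate stands.
Duty = €263,852.68 × 33.5% = €88,390.65.
Line 2 (2976.50.47, Casune, 754 kg, €57,349.24):
Code 2976.50.47 is under a tariff-rate quota (threshold 1,414 kg). Quantity 754 kg is within the quota, so the in-quota rate 7% applies to the full value.
Duty = €57,349.24 × 7% = €4,014.45.
Total = €88,390.65 + €4,014.45 = €92,405.10.

€92,405.10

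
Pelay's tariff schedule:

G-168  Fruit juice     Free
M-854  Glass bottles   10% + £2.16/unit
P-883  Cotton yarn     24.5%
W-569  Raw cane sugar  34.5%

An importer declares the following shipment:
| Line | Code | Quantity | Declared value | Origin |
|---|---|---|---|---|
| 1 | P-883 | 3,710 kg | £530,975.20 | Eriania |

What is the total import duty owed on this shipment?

Line 1 (P-883, Eriania, 3,710 kg, £530,975.20):
Base rate for P-883 is 24.5%.
Duty = £530,975.20 × 24.5% = £130,088.92.

£130,088.92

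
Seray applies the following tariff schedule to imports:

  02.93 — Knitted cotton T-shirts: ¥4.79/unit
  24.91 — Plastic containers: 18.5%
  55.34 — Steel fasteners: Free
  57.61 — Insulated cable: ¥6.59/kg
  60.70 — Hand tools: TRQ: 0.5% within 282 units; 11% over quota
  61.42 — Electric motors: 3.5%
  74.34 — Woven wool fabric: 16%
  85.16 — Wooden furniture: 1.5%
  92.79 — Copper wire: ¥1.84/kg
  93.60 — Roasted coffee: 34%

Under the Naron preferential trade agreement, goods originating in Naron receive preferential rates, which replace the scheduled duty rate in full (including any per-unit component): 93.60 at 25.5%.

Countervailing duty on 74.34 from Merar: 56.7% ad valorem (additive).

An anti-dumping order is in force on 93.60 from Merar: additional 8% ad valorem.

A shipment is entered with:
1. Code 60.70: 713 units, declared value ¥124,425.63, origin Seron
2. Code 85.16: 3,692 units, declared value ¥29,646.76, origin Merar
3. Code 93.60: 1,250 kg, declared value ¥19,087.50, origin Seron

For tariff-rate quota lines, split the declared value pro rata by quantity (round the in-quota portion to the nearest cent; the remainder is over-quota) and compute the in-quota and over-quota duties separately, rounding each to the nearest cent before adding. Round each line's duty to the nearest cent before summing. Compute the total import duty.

¥15,454.03

Line 1 (60.70, Seron, 713 units, ¥124,425.63):
Code 60.70 is under a tariff-rate quota (threshold 282 units). In-quota: 282 units at 0.5%; over-quota: 431 units at 11%.
Pro-rata value split: in-quota = ¥124,425.63 × 282/713 = ¥49,211.82; over-quota = ¥124,425.63 − ¥49,211.82 = ¥75,213.81.
In-quota duty = ¥49,211.82 × 0.5% = ¥246.06. Over-quota duty = ¥75,213.81 × 11% = ¥8,273.52.
Line duty = ¥246.06 + ¥8,273.52 = ¥8,519.58.
Line 2 (85.16, Merar, 3,692 units, ¥29,646.76):
Base rate for 85.16 is 1.5%.
Duty = ¥29,646.76 × 1.5% = ¥444.70.
Line 3 (93.60, Seron, 1,250 kg, ¥19,087.50):
Base rate for 93.60 is 34%.
93.60 has an FTA preferential rate, but origin Seron is not Naron; base rate stands.
The additional-duty order on 93.60 targets Merar, not Seron; it does not apply.
Duty = ¥19,087.50 × 34% = ¥6,489.75.
Total = ¥8,519.58 + ¥444.70 + ¥6,489.75 = ¥15,454.03.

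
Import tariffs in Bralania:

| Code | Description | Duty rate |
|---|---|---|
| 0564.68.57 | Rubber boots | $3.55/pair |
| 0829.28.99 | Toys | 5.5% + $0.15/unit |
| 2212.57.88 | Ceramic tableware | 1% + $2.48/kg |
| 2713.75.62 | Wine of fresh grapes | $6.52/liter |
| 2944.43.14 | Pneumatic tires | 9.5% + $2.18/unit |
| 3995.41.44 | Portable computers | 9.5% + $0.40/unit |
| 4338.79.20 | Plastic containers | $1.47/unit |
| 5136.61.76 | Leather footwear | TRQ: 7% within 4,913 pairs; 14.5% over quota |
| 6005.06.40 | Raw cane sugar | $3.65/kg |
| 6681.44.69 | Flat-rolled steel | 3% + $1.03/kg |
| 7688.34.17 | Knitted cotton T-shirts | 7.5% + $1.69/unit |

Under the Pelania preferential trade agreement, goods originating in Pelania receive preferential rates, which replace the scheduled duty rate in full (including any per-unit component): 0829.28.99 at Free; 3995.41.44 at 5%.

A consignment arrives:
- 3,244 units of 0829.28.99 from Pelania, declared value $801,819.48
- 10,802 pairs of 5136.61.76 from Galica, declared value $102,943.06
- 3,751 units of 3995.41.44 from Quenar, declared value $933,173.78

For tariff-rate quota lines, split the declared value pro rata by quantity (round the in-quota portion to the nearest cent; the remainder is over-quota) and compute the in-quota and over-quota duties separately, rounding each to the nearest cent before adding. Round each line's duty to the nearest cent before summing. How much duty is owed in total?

$101,567.08

Line 1 (0829.28.99, Pelania, 3,244 units, $801,819.48):
Base rate for 0829.28.99 is 5.5% + $0.15/unit.
Origin Pelania qualifies under the Bralania–Pelania agreement and 0829.28.99 is covered: preferential rate Free applies instead.
Duty = $801,819.48 × 0% = $0.00.
Line 2 (5136.61.76, Galica, 10,802 pairs, $102,943.06):
Code 5136.61.76 is under a tariff-rate quota (threshold 4,913 pairs). In-quota: 4,913 pairs at 7%; over-quota: 5,889 pairs at 14.5%.
Pro-rata value split: in-quota = $102,943.06 × 4,913/10,802 = $46,820.89; over-quota = $102,943.06 − $46,820.89 = $56,122.17.
In-quota duty = $46,820.89 × 7% = $3,277.46. Over-quota duty = $56,122.17 × 14.5% = $8,137.71.
Line duty = $3,277.46 + $8,137.71 = $11,415.17.
Line 3 (3995.41.44, Quenar, 3,751 units, $933,173.78):
Base rate for 3995.41.44 is 9.5% + $0.40/unit.
3995.41.44 has an FTA preferential rate, but origin Quenar is not Pelania; base rate stands.
Duty = $933,173.78 × 9.5% + 3,751 × $0.40 = $90,151.91.
Total = $0.00 + $11,415.17 + $90,151.91 = $101,567.08.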